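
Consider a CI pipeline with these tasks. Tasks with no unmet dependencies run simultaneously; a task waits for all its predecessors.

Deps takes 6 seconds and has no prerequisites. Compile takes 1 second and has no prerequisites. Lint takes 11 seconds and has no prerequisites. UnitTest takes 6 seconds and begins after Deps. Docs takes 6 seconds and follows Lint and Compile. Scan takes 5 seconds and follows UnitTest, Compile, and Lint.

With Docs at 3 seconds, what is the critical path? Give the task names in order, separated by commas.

Baseline: Lint→Docs = 11+6 = 17 → 17 seconds.
Docs lies on that path, so at 3 seconds the path becomes 14 seconds.
The binding chain switches to Deps→UnitTest→Scan = 6+6+5 = 17; finish 17 seconds.

Deps, UnitTest, Scan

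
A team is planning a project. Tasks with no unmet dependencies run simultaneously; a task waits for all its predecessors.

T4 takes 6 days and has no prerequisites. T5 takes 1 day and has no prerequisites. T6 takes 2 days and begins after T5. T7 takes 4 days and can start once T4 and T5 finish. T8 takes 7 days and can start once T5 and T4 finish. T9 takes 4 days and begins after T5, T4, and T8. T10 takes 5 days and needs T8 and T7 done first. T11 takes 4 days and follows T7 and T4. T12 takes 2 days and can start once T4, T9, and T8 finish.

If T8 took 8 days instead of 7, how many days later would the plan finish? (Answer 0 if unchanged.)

1

The binding path is T4→T8→T9→T12 = 6+7+4+2 = 19; finish at 19 days.
T8 is on the critical path; changing it to 8 makes that path 20 days.
That remains the longest chain; total 20 days.
Change in finish: 20 − 19 = +1 days.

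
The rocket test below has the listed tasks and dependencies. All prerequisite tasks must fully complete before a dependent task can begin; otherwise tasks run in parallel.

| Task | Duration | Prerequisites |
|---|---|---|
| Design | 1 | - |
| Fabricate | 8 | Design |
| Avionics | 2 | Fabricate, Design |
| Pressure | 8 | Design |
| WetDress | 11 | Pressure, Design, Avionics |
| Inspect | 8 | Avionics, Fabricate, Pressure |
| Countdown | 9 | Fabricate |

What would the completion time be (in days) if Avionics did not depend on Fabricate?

20

Original critical path: Design→Fabricate→Avionics→WetDress = 1+8+2+11 = 22 ⇒ 22 days.
Without Fabricate→Avionics, Avionics's earliest start moves from 9 to 1.
New critical path: Design→Pressure→WetDress = 1+8+11 = 20 ⇒ 20 days.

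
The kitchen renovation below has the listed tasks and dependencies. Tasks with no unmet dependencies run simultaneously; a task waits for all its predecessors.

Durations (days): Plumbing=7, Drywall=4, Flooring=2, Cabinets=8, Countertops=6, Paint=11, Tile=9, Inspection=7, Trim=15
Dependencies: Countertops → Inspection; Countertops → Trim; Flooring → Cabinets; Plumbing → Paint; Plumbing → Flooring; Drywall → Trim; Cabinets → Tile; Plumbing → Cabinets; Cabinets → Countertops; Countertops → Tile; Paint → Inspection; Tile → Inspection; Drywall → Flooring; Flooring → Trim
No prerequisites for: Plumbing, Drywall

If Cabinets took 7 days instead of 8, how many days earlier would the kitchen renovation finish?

1

The binding path is Plumbing→Flooring→Cabinets→Countertops→Tile→Inspection = 7+2+8+6+9+7 = 39; finish at 39 days.
Cabinets lies on that path, so at 7 days the path becomes 38 days.
The critical path is still Plumbing→Flooring→Cabinets→Countertops→Tile→Inspection; finish is now 38 days.
Change in finish: 38 − 39 = -1 days.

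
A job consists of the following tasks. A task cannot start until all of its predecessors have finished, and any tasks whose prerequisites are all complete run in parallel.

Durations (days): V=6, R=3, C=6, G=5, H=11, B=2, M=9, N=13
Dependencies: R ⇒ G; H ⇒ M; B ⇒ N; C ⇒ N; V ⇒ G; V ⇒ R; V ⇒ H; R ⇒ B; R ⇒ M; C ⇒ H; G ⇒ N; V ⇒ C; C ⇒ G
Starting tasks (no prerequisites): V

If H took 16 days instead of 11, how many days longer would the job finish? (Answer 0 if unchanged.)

5

The binding path is V→C→H→M = 6+6+11+9 = 32; finish at 32 days.
H lies on that path, so at 16 days the path becomes 37 days.
The critical path is still V→C→H→M; finish is now 37 days.
Change in finish: 37 − 32 = +5 days.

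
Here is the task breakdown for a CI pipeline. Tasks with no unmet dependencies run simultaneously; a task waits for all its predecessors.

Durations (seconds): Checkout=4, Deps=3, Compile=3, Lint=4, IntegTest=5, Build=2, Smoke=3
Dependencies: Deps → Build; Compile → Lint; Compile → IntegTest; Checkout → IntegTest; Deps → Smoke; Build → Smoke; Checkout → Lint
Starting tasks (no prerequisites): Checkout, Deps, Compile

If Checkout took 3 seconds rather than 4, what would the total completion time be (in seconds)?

Critical path before the change: Checkout→IntegTest = 4+5 = 9 giving 9 seconds.
Checkout lies on that path, so at 3 seconds the path becomes 8 seconds.
No other chain overtakes it, so the finish is 8 seconds.

8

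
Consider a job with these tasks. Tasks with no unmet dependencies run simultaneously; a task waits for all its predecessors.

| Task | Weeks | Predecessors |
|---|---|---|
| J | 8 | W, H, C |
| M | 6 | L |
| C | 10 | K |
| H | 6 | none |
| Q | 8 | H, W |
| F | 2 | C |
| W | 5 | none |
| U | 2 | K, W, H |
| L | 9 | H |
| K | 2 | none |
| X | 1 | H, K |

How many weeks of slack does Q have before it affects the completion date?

7

The longest chain is H→L→M = 6+9+6 = 21; overall finish 21 weeks.
The longest chain containing Q totals 14 weeks.
So Q can slip 21 − 14 = 7 weeks.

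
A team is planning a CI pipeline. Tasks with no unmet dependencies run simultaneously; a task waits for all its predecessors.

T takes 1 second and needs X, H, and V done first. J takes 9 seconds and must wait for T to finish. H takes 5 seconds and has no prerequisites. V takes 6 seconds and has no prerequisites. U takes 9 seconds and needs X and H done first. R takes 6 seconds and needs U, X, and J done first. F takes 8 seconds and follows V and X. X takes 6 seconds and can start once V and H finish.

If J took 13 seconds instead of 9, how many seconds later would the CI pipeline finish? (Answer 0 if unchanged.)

As given, the longest chain is V→X→T→J→R = 6+6+1+9+6 = 28, so the finish is 28 seconds.
Since J is critical, the +4 change carries straight to that chain (now 32 seconds).
That remains the longest chain; total 32 seconds.
Change in finish: 32 − 28 = +4 seconds.

4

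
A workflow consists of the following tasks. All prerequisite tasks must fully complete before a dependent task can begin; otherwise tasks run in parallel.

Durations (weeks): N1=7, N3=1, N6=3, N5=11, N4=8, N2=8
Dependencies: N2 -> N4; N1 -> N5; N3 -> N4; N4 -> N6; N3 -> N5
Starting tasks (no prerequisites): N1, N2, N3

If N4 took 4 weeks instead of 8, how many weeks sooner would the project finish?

1

As given, the longest chain is N2→N4→N6 = 8+8+3 = 19, so the finish is 19 weeks.
N4 lies on that path, so at 4 weeks the path becomes 15 weeks.
Now N1→N5 = 7+11 = 18 is longest, so the finish becomes 18 weeks.
Change in finish: 18 − 19 = -1 weeks.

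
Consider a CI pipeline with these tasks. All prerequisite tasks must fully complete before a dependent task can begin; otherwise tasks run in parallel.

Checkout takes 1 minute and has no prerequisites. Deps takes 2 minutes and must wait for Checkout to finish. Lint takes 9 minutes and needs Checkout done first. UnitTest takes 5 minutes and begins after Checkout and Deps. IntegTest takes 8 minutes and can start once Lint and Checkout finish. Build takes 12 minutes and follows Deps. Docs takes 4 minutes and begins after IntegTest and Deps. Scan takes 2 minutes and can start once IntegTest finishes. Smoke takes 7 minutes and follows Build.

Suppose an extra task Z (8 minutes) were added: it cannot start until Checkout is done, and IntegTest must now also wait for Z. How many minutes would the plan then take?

22

Originally the plan takes 22 minutes.
With Z inserted, IntegTest now waits for max(Lint, Checkout, Z).
New critical path: Checkout→Deps→Build→Smoke = 1+2+12+7 = 22 ⇒ 22 minutes.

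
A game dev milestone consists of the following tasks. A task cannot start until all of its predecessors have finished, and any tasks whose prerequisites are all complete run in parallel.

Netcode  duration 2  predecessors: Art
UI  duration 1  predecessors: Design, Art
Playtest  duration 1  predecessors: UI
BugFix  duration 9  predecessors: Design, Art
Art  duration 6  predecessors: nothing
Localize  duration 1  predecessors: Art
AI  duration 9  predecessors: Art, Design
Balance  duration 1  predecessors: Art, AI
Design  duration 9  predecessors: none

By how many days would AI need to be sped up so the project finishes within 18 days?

1

Current finish: 19 days; target: 18.
AI is on every critical path, so each day cut from AI cuts the finish by one (this holds down to a finish of 18).
Need 19 − 18 = 1 day off AI → AI becomes 8 days, finish becomes 18.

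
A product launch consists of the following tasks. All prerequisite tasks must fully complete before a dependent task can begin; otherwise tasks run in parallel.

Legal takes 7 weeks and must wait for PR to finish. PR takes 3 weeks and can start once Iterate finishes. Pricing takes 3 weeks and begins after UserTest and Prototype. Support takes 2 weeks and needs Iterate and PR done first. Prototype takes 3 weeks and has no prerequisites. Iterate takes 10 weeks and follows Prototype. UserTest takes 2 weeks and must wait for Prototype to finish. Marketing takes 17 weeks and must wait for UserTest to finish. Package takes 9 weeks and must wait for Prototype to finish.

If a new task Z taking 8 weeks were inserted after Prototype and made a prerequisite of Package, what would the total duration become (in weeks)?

Originally the job takes 23 weeks.
With Z inserted, Package now waits for max(Prototype, Z).
New critical path: Prototype→Iterate→PR→Legal = 3+10+3+7 = 23 ⇒ 23 weeks.

23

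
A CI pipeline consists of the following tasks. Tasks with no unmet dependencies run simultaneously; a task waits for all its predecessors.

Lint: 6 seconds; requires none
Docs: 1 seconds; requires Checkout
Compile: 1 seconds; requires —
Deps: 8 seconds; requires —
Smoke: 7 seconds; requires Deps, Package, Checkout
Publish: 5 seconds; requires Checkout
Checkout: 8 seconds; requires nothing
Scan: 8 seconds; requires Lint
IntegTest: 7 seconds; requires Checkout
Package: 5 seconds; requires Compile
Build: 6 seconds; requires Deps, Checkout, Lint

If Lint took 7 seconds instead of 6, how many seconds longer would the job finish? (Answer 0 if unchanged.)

0

Baseline: Checkout→IntegTest = 8+7 = 15 → 15 seconds.
Lint is off the critical path — its longest chain is 14 seconds, giving 1 of slack.
No other chain overtakes it, so the finish is 15 seconds.
Change in finish: 15 − 15 = +0 seconds.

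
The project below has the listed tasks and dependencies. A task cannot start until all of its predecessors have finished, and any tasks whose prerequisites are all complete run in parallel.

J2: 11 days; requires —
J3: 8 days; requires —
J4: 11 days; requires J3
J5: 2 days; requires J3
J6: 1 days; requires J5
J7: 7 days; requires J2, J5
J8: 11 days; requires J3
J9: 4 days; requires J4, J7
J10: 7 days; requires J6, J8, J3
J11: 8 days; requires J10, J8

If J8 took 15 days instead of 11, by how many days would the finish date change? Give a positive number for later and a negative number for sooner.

Critical path before the change: J3→J8→J10→J11 = 8+11+7+8 = 34 giving 34 days.
Since J8 is critical, the +4 change carries straight to that chain (now 38 days).
The critical path is still J3→J8→J10→J11; finish is now 38 days.
Change in finish: 38 − 34 = +4 days.

4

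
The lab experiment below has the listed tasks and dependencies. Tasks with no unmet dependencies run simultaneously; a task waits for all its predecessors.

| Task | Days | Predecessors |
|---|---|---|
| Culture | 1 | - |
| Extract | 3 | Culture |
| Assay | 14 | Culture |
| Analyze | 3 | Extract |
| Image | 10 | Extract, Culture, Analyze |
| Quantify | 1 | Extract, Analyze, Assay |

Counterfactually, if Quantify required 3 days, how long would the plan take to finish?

18

As given, the longest chain is Culture→Extract→Analyze→Image = 1+3+3+10 = 17, so the finish is 17 days.
The longest path through Quantify is only 16 days, so Quantify has float 1.
Now Culture→Assay→Quantify = 1+14+3 = 18 is longest, so the finish becomes 18 days.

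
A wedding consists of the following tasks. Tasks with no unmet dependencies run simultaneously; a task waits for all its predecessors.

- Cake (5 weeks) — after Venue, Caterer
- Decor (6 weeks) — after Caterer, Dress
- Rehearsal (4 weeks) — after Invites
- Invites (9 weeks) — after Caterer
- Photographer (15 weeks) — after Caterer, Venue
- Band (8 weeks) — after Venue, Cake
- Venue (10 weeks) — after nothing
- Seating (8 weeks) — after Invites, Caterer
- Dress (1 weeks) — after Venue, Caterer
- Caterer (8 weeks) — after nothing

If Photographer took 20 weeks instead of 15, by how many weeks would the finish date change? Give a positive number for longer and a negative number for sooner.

The binding path is Venue→Photographer = 10+15 = 25; finish at 25 weeks.
Since Photographer is critical, the +5 change carries straight to that chain (now 30 weeks).
The critical path is still Venue→Photographer; finish is now 30 weeks.
Change in finish: 30 − 25 = +5 weeks.

5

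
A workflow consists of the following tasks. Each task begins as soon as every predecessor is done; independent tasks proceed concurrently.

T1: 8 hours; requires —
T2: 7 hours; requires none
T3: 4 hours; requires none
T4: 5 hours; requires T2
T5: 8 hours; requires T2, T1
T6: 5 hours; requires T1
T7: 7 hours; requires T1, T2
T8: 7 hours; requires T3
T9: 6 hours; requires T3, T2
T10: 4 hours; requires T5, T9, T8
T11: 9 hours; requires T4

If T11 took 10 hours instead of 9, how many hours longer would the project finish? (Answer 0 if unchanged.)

1

As given, the longest chain is T2→T4→T11 = 7+5+9 = 21, so the finish is 21 hours.
Since T11 is critical, the +1 change carries straight to that chain (now 22 hours).
No other chain overtakes it, so the finish is 22 hours.
Change in finish: 22 − 21 = +1 hours.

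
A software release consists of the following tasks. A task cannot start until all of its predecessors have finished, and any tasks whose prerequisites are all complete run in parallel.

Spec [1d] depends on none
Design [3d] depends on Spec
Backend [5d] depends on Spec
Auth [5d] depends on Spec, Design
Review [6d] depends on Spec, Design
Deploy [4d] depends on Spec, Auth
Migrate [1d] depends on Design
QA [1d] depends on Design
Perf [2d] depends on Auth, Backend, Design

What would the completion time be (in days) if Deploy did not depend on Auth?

11

With the dependency in place, Spec→Design→Auth→Deploy = 1+3+5+4 = 13 sets the finish at 13 days.
Without Auth→Deploy, Deploy's earliest start moves from 9 to 1.
After: Spec→Design→Auth→Perf = 1+3+5+2 = 11 → 11 days.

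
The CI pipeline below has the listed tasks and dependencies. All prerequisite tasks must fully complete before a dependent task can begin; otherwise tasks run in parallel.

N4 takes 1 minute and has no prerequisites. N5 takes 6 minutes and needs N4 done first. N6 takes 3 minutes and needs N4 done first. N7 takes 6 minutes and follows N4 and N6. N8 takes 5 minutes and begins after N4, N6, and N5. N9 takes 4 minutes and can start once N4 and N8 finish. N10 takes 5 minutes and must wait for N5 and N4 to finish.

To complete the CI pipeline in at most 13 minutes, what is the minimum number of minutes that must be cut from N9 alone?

3

Current finish: 16 minutes; target: 13.
N9 is on every critical path, so each minute cut from N9 cuts the finish by one (this holds down to a finish of 13).
Need 16 − 13 = 3 minutes off N9 → N9 becomes 1 minute, finish becomes 13.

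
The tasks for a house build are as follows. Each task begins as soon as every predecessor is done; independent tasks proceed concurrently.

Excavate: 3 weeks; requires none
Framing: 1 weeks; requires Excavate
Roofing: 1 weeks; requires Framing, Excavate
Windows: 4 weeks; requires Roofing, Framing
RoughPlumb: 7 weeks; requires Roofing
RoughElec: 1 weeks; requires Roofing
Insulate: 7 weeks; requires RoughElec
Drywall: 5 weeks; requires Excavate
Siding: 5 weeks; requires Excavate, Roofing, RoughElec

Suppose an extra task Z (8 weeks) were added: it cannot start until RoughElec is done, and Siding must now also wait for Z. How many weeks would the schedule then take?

19

Originally the schedule takes 13 weeks.
With Z inserted, Siding now waits for max(Excavate, Roofing, RoughElec, Z).
New critical path: Excavate→Framing→Roofing→RoughElec→Z→Siding = 3+1+1+1+8+5 = 19 ⇒ 19 weeks.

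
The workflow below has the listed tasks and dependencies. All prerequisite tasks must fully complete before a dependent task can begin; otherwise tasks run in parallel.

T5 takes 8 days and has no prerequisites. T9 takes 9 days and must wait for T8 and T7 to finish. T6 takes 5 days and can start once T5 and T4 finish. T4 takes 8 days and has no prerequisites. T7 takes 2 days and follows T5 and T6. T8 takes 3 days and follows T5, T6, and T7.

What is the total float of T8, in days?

0

The longest chain is T4→T6→T7→T8→T9 = 8+5+2+3+9 = 27; overall finish 27 days.
The longest chain containing T8 totals 27 days.
Slack of T8 = 15 − 15 = 0 days.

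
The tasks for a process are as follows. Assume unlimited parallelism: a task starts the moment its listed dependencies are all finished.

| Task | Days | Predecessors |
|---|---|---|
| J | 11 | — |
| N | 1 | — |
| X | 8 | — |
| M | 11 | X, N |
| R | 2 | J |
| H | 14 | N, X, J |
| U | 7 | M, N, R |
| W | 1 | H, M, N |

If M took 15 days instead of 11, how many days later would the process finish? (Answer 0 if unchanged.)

The binding path is X→M→U = 8+11+7 = 26; finish at 26 days.
M lies on that path, so at 15 days the path becomes 30 days.
That remains the longest chain; total 30 days.
Change in finish: 30 − 26 = +4 days.

4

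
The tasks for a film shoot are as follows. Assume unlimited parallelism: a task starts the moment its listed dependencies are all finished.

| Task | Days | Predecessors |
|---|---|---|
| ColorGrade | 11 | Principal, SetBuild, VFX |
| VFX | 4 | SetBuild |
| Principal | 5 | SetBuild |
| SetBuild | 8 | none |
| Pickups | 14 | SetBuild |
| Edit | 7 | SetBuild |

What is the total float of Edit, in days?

9

Critical path: SetBuild→Principal→ColorGrade = 8+5+11 = 24, so the finish is 24 days.
Edit finishes as early as 15 and must finish by 24.
So Edit can slip 24 − 15 = 9 days.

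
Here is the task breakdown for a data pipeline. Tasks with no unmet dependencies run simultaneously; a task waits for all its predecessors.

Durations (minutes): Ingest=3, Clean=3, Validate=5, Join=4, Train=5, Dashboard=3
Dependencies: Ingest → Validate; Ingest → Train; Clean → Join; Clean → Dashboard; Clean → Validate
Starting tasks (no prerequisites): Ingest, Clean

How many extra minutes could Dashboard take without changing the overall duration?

The longest chain is Ingest→Validate = 3+5 = 8; overall finish 8 minutes.
The longest chain containing Dashboard totals 6 minutes.
So Dashboard can slip 8 − 6 = 2 minutes.

2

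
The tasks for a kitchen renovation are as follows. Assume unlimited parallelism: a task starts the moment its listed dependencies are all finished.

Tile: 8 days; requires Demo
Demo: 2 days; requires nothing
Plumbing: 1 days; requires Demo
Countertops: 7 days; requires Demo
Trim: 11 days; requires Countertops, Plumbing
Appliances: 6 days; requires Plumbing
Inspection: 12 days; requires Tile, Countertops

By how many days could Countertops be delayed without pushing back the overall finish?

Critical path: Demo→Tile→Inspection = 2+8+12 = 22, so the finish is 22 days.
Longest path through Countertops: 21 days (earliest finish 9, latest finish 10).
Slack of Countertops = 3 − 2 = 1 day.

1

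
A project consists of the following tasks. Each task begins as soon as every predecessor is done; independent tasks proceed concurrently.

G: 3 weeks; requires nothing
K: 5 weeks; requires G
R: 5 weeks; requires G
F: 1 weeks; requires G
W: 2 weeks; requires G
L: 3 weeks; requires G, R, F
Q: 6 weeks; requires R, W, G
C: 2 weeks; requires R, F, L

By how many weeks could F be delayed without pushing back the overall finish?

5

The longest chain is G→R→Q = 3+5+6 = 14; overall finish 14 weeks.
The longest chain containing F totals 9 weeks.
So F can slip 9 − 4 = 5 weeks.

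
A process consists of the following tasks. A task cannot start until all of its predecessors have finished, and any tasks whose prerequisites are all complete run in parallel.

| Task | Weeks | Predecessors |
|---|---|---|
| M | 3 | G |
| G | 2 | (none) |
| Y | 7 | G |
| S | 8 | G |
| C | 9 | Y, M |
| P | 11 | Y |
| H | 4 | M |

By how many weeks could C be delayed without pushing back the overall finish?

The longest chain is G→Y→P = 2+7+11 = 20; overall finish 20 weeks.
The longest chain containing C totals 18 weeks.
Float = 20 − 18 = 2.

2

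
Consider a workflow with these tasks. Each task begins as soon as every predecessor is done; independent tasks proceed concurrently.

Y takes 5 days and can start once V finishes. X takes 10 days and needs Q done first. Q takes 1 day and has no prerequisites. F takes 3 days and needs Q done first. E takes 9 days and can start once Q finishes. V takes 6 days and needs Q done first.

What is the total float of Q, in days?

Q→V→Y = 1+6+5 = 12 sets the makespan at 12 days.
Longest path through Q: 12 days (earliest finish 1, latest finish 1).
Float = 12 − 12 = 0.

0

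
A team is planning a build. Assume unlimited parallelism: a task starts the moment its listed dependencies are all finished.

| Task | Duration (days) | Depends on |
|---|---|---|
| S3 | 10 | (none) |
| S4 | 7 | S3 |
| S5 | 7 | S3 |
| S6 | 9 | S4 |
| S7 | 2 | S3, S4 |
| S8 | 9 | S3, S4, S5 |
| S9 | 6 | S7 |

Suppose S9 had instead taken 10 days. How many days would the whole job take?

29

Critical path before the change: S3→S4→S6 = 10+7+9 = 26 giving 26 days.
S9 is off the critical path — its longest chain is 25 days, giving 1 of slack.
New critical path: S3→S4→S7→S9 = 10+7+2+10 = 29 ⇒ 29 days.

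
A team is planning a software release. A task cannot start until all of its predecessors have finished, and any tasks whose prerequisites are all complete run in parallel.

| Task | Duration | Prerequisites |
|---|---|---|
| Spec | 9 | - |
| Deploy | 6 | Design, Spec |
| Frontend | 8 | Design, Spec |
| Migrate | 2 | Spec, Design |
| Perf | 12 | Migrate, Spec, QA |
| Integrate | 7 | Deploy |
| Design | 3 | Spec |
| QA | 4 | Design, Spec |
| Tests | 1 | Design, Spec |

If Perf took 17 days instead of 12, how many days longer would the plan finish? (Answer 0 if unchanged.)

As given, the longest chain is Spec→Design→QA→Perf = 9+3+4+12 = 28, so the finish is 28 days.
Since Perf is critical, the +5 change carries straight to that chain (now 33 days).
The critical path is still Spec→Design→QA→Perf; finish is now 33 days.
Change in finish: 33 − 28 = +5 days.

5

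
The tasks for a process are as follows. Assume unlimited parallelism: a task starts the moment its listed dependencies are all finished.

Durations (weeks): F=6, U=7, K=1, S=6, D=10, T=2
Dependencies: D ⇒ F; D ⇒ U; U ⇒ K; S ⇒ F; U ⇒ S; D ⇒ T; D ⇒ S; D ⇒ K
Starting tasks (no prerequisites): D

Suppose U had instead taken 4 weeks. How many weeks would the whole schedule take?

26

The binding path is D→U→S→F = 10+7+6+6 = 29; finish at 29 weeks.
Since U is critical, the -3 change carries straight to that chain (now 26 weeks).
The critical path is still D→U→S→F; finish is now 26 weeks.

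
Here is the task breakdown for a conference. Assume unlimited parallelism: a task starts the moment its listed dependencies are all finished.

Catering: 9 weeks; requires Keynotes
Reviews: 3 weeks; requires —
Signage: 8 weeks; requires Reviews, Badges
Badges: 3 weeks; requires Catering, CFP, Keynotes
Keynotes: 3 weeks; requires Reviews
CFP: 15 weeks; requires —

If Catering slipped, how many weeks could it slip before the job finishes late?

0

Critical path: CFP→Badges→Signage = 15+3+8 = 26, so the finish is 26 weeks.
Longest path through Catering: 26 weeks (earliest finish 15, latest finish 15).
So Catering can slip 15 − 15 = 0 weeks.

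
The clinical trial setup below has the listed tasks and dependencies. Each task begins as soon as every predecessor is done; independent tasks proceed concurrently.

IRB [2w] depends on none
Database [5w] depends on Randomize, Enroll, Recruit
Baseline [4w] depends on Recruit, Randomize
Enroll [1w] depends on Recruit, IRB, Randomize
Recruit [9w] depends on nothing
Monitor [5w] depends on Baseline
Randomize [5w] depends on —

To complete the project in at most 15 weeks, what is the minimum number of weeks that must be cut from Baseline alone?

3

Current finish: 18 weeks; target: 15.
Baseline is on every critical path, so each week cut from Baseline cuts the finish by one (this holds down to a finish of 15).
Need 18 − 15 = 3 weeks off Baseline → Baseline becomes 1 week, finish becomes 15.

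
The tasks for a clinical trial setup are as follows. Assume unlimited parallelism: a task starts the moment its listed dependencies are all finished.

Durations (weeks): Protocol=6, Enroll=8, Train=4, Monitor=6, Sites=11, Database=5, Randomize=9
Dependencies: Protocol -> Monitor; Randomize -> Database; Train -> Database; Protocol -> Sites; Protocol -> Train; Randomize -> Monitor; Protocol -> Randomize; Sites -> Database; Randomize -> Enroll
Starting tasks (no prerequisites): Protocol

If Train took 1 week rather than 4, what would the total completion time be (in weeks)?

Baseline: Protocol→Randomize→Enroll = 6+9+8 = 23 → 23 weeks.
Train has 8 weeks of float (longest path through it is 15).
That remains the longest chain; total 23 weeks.

23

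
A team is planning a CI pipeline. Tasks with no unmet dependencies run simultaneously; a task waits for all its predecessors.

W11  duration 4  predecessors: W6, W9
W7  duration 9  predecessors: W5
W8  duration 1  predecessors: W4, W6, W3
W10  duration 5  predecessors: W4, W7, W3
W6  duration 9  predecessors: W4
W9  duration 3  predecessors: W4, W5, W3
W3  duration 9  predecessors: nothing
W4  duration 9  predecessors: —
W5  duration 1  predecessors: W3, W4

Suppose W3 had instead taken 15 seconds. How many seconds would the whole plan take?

30

The binding path is W3→W5→W7→W10 = 9+1+9+5 = 24; finish at 24 seconds.
W3 is on the critical path; changing it to 15 makes that path 30 seconds.
No other chain overtakes it, so the finish is 30 seconds.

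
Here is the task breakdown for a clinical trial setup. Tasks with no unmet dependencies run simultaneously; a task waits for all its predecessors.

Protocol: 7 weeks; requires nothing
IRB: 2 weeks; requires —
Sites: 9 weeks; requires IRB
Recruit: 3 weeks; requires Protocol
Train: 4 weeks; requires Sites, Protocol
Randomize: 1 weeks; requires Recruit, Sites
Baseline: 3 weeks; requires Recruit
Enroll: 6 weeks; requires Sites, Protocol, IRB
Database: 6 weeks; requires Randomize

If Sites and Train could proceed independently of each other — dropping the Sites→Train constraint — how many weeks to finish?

18

Before: longest chain IRB→Sites→Randomize→Database = 2+9+1+6 = 18, finish 18.
Without Sites→Train, Train's earliest start moves from 11 to 7.
The longest chain is now IRB→Sites→Randomize→Database = 2+9+1+6 = 18, so the clinical trial setup takes 18 weeks.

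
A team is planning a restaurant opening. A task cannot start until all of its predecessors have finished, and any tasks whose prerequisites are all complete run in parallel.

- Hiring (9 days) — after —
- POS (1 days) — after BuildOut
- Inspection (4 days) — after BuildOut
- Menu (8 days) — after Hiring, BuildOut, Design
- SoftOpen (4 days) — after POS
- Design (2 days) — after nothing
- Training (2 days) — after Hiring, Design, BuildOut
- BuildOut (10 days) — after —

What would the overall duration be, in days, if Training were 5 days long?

18

Actual critical path: BuildOut→Menu = 10+8 = 18 ⇒ 18 days.
Training has 6 days of float (longest path through it is 12).
The critical path is still BuildOut→Menu; finish is now 18 days.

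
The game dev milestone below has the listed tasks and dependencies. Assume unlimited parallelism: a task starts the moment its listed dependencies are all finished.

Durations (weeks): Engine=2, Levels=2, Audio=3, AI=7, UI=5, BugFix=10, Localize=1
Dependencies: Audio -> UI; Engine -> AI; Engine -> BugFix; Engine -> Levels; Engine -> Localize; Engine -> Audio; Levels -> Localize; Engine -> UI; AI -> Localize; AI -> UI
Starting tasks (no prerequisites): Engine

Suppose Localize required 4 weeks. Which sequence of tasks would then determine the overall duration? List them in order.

Critical path before the change: Engine→AI→UI = 2+7+5 = 14 giving 14 weeks.
Localize has 4 weeks of float (longest path through it is 10).
No other chain overtakes it, so the finish is 14 weeks.

Engine, AI, UI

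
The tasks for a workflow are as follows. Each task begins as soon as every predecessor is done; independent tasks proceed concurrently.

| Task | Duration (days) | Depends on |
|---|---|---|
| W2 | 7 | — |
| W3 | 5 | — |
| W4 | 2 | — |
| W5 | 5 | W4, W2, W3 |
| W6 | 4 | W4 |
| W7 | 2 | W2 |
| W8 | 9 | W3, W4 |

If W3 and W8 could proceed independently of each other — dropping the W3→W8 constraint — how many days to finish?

Before: longest chain W3→W8 = 5+9 = 14, finish 14.
Without W3→W8, W8's earliest start moves from 5 to 2.
New critical path: W2→W5 = 7+5 = 12 ⇒ 12 days.

12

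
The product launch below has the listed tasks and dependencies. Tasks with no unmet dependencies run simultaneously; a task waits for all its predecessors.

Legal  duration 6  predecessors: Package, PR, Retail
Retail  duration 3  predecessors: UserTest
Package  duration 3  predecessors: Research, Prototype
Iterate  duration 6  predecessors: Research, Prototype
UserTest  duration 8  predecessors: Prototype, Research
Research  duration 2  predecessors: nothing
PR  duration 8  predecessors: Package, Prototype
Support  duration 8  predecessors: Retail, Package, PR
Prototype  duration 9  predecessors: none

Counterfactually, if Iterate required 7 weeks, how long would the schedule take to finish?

Baseline: Prototype→UserTest→Retail→Support = 9+8+3+8 = 28 → 28 weeks.
Iterate has 13 weeks of float (longest path through it is 15).
That remains the longest chain; total 28 weeks.

28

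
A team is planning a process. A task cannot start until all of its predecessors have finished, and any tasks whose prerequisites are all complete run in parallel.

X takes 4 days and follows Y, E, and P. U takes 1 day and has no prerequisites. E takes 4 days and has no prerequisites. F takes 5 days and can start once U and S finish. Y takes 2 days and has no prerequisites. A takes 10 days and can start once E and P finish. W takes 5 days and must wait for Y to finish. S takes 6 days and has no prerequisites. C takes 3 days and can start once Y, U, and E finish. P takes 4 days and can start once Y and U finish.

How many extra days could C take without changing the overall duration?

9

The longest chain is Y→P→A = 2+4+10 = 16; overall finish 16 days.
C finishes as early as 7 and must finish by 16.
Slack of C = 13 − 4 = 9 days.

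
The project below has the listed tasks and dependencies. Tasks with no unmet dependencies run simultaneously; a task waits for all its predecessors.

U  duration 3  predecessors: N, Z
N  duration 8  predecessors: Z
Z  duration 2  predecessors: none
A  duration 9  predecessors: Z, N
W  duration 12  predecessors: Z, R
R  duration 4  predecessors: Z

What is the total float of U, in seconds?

6

Critical path: Z→N→A = 2+8+9 = 19, so the finish is 19 seconds.
The longest chain containing U totals 13 seconds.
So U can slip 19 − 13 = 6 seconds.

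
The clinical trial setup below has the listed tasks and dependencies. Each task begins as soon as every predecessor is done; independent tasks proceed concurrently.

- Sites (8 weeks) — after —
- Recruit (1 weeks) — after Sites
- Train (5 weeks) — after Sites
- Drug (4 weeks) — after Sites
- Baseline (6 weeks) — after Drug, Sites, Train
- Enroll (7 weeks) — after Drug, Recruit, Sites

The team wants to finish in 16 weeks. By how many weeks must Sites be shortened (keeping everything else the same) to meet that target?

3

Current finish: 19 weeks; target: 16.
Sites is on every critical path, so each week cut from Sites cuts the finish by one (this holds down to a finish of 12).
Need 19 − 16 = 3 weeks off Sites → Sites becomes 5 weeks, finish becomes 16.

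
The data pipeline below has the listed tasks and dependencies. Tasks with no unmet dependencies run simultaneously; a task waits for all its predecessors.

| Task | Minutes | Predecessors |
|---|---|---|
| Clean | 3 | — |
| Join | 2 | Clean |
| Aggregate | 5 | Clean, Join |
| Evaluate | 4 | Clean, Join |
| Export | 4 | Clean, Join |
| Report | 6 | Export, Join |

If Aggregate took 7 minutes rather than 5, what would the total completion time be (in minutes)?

Critical path before the change: Clean→Join→Export→Report = 3+2+4+6 = 15 giving 15 minutes.
The longest path through Aggregate is only 10 minutes, so Aggregate has float 5.
No other chain overtakes it, so the finish is 15 minutes.

15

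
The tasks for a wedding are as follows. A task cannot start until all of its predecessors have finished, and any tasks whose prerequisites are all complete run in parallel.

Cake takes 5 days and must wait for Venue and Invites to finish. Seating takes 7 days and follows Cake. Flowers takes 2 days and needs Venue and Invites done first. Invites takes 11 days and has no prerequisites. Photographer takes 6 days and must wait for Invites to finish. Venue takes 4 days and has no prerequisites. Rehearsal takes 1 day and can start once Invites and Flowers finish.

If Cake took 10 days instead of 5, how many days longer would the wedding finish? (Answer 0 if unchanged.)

5

Baseline: Invites→Cake→Seating = 11+5+7 = 23 → 23 days.
Cake is on the critical path; changing it to 10 makes that path 28 days.
That remains the longest chain; total 28 days.
Change in finish: 28 − 23 = +5 days.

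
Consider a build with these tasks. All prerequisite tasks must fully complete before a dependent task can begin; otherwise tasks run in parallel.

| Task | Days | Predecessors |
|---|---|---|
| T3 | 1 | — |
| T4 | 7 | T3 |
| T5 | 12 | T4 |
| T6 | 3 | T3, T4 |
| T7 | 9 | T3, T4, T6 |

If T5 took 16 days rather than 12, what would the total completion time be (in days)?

24

The binding path is T3→T4→T5 = 1+7+12 = 20; finish at 20 days.
Since T5 is critical, the +4 change carries straight to that chain (now 24 days).
That remains the longest chain; total 24 days.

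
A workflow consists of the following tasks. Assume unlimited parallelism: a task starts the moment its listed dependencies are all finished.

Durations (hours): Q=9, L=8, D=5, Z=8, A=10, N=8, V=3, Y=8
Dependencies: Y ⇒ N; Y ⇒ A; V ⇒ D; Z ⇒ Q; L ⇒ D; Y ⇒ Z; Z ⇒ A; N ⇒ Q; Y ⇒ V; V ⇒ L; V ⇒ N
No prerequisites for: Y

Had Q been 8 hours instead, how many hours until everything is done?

Critical path before the change: Y→V→N→Q = 8+3+8+9 = 28 giving 28 hours.
Q is on the critical path; changing it to 8 makes that path 27 hours.
The critical path is still Y→V→N→Q; finish is now 27 hours.

27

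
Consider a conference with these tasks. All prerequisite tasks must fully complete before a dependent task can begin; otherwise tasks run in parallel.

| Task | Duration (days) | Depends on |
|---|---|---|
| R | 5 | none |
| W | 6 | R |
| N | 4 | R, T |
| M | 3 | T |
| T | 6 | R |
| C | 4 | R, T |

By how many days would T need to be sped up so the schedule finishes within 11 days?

Current finish: 15 days; target: 11.
T is on every critical path, so each day cut from T cuts the finish by one (this holds down to a finish of 11).
Need 15 − 11 = 4 days off T → T becomes 2 days, finish becomes 11.

4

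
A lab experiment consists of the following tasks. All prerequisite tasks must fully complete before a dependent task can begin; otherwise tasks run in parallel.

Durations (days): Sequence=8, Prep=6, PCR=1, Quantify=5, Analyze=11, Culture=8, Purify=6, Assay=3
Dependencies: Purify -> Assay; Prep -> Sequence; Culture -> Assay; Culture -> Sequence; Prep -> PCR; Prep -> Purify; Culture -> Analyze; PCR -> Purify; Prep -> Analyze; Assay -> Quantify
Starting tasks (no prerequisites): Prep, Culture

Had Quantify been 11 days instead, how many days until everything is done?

27

Baseline: Prep→PCR→Purify→Assay→Quantify = 6+1+6+3+5 = 21 → 21 days.
Since Quantify is critical, the +6 change carries straight to that chain (now 27 days).
That remains the longest chain; total 27 days.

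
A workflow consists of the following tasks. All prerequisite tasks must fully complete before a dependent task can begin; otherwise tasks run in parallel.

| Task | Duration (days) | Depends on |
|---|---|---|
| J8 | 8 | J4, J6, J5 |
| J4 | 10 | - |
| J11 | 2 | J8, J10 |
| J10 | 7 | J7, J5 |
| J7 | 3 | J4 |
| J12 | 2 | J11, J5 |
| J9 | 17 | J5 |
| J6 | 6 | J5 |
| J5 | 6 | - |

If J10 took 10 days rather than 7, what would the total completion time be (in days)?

Actual critical path: J4→J7→J10→J11→J12 = 10+3+7+2+2 = 24 ⇒ 24 days.
J10 is on the critical path; changing it to 10 makes that path 27 days.
The critical path is still J4→J7→J10→J11→J12; finish is now 27 days.

27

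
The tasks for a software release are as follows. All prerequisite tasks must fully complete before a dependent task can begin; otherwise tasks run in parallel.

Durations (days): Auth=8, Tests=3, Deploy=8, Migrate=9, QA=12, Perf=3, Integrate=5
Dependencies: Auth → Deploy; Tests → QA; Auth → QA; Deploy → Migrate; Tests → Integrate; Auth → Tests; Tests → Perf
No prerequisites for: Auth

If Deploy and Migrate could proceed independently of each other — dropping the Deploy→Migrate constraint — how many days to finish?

With the dependency in place, Auth→Deploy→Migrate = 8+8+9 = 25 sets the finish at 25 days.
Without Deploy→Migrate, Migrate's earliest start moves from 16 to 0.
The longest chain is now Auth→Tests→QA = 8+3+12 = 23, so the plan takes 23 days.

23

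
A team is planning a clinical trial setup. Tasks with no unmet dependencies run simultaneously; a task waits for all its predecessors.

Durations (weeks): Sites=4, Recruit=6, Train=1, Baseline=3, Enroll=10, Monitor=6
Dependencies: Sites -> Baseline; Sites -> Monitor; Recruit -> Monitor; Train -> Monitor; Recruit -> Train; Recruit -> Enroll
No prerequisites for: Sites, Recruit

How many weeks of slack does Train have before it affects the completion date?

The longest chain is Recruit→Enroll = 6+10 = 16; overall finish 16 weeks.
Train finishes as early as 7 and must finish by 10.
So Train can slip 10 − 7 = 3 weeks.

3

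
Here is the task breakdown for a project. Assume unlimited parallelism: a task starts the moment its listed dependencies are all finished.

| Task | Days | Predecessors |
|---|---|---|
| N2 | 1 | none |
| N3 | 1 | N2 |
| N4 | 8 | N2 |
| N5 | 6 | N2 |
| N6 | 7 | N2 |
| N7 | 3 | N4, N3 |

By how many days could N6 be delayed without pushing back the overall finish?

4

The longest chain is N2→N4→N7 = 1+8+3 = 12; overall finish 12 days.
Longest path through N6: 8 days (earliest finish 8, latest finish 12).
Slack of N6 = 5 − 1 = 4 days.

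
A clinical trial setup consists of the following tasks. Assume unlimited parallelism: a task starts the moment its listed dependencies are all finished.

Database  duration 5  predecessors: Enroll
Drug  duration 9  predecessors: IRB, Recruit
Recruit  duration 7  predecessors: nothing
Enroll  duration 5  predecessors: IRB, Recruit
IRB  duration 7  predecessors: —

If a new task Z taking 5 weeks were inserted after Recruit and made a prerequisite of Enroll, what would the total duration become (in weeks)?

22

Originally the clinical trial setup takes 17 weeks.
With Z inserted, Enroll now waits for max(IRB, Recruit, Z).
New critical path: Recruit→Z→Enroll→Database = 7+5+5+5 = 22 ⇒ 22 weeks.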